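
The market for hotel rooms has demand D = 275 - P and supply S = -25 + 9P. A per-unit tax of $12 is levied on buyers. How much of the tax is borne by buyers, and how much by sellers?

Buyers bear $10.8, sellers bear $1.2

Pre-tax equilibrium: P* = 30, Q* = 245.
Tax on buyers shifts demand to D = 275 − 1(P + 12) = 263 - P.
263 - P = -25 + 9P gives seller price Ps = 28.8; buyers pay Pb = 28.8 + 12 = 40.8.
New quantity: Q = 275 − 1(40.8) = 234.2.
Buyer burden = 40.8 − 30 = 10.8; seller burden = 30 − 28.8 = 1.2.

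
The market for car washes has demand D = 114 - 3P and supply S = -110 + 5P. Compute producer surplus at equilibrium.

Producer surplus = 90

Equilibrium: 114 - 3P = -110 + 5P gives P* = 28, Q* = 30.
Supply starts at P = 22 (where S = 0).
PS = ½(28 − 22)(30) = 90.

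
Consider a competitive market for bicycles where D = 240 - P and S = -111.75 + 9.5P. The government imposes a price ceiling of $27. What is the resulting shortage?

Shortage = 68.25

Equilibrium price would be P* = 33.5, so the ceiling at 27 binds.
At P = 27: D = 240 − 1(27) = 213, S = -111.75 + 9.5(27) = 144.75.
Shortage = 213 − 144.75 = 68.25.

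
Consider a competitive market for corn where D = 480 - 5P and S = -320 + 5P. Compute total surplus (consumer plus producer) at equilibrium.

Total surplus = 1280

Equilibrium: 480 - 5P = -320 + 5P gives P* = 80, Q* = 80.
Demand choke price: P = 96; supply starts at P = 64.
CS = ½(96 − 80)(80) = 640; PS = ½(80 − 64)(80) = 640.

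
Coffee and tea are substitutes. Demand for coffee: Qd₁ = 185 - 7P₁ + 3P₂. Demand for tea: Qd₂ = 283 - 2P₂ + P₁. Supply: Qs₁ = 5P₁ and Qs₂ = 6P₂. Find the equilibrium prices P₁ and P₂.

P₁ = 2329/93, P₂ = 3581/93

Market 1: 185 - 7P₁ + 3P₂ = 5P₁ → 12P₁ - 3P₂ = 185.
Market 2: 8P₂ - P₁ = 283.
Eliminating P₂: 8×(1) + 3×(2) gives 93P₁ = 2329, so P₁ = 2329/93.
Back-substitute into (2): P₂ = (283 + 1×2329/93) / 8 = 3581/93.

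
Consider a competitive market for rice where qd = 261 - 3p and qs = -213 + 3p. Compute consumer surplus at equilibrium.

Equilibrium: 261 - 3p = -213 + 3p gives p* = 79, q* = 24.
Demand choke price (qd = 0): p = 87.
CS = ½(87 − 79)(24) = 96.

Consumer surplus = 96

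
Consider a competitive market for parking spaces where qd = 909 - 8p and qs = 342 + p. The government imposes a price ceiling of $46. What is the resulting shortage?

Shortage = 153

Equilibrium price would be p* = 63, so the ceiling at 46 binds.
At p = 46: qd = 909 − 8(46) = 541, qs = 342 + 1(46) = 388.
Shortage = 541 − 388 = 153.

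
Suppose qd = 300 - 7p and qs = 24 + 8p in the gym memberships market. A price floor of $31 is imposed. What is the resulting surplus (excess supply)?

Equilibrium price would be p* = 18.4, so the floor at 31 binds.
At p = 31: qd = 83, qs = 272.
Surplus = 272 − 83 = 189.

Surplus = 189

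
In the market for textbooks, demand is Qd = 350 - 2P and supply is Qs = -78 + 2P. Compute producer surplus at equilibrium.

Equilibrium: 350 - 2P = -78 + 2P gives P* = 107, Q* = 136.
Supply starts at P = 39 (where Qs = 0).
PS = ½(107 − 39)(136) = 4624.

Producer surplus = 4624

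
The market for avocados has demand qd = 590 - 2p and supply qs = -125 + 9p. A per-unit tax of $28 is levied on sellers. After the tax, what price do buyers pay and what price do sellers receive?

Pre-tax equilibrium: p* = 65, q* = 460.
Tax on sellers shifts supply to qs = -125 + 9(p − 28) = -377 + 9p.
590 - 2p = -377 + 9p gives buyer price pb = 967/11; sellers receive ps = 967/11 − 28 = 659/11.
New quantity: q = 590 − 2(967/11) = 4556/11.

Buyers pay 967/11, sellers receive 659/11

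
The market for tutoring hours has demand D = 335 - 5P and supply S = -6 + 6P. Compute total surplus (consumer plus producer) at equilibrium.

Equilibrium: 335 - 5P = -6 + 6P gives P* = 31, Q* = 180.
Demand choke price: P = 67; supply starts at P = 1.
CS = ½(67 − 31)(180) = 3240; PS = ½(31 − 1)(180) = 2700.

Total surplus = 5940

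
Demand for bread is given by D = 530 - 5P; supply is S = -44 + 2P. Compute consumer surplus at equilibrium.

Equilibrium: 530 - 5P = -44 + 2P gives P* = 82, Q* = 120.
Demand choke price (D = 0): P = 106.
CS = ½(106 − 82)(120) = 1440.

Consumer surplus = 1440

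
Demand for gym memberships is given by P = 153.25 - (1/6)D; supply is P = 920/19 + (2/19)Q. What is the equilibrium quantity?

Set the two price expressions equal: 153.25 - (1/6)Q = 920/19 + (2/19)Q.
7967/76 = (31/114)Q, so Q* = 385.5.
P* = 153.25 − (1/6)(385.5) = 89.

Q* = 385.5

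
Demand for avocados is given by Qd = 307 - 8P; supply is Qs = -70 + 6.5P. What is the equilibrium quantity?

Set Qd = Qs: 307 - 8P = -70 + 6.5P.
377 = 14.5P, so P* = 26.
Q* = 307 − 8(26) = 99.

Q* = 99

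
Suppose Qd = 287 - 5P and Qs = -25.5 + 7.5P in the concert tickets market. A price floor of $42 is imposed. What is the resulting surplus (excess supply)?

Equilibrium price would be P* = 25, so the floor at 42 binds.
At P = 42: Qd = 77, Qs = 289.5.
Surplus = 289.5 − 77 = 212.5.

Surplus = 212.5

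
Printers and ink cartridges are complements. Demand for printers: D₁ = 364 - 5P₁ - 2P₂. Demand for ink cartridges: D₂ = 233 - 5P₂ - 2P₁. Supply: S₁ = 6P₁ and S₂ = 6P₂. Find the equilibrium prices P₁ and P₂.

P₁ = 3538/117, P₂ = 1835/117

Market 1: 364 - 5P₁ - 2P₂ = 6P₁ → 11P₁ + 2P₂ = 364.
Market 2: 11P₂ + 2P₁ = 233.
Eliminating P₂: 11×(1) − 2×(2) gives 117P₁ = 3538, so P₁ = 3538/117.
Back-substitute into (2): P₂ = (233 − 2×3538/117) / 11 = 1835/117.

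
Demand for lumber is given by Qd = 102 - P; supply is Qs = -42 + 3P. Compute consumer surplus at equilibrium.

Equilibrium: 102 - P = -42 + 3P gives P* = 36, Q* = 66.
Demand choke price (Qd = 0): P = 102.
CS = ½(102 − 36)(66) = 2178.

Consumer surplus = 2178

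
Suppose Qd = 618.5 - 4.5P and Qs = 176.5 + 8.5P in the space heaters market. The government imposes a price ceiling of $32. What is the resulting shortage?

Equilibrium price would be P* = 34, so the ceiling at 32 binds.
At P = 32: Qd = 618.5 − 4.5(32) = 474.5, Qs = 176.5 + 8.5(32) = 448.5.
Shortage = 474.5 − 448.5 = 26.

Shortage = 26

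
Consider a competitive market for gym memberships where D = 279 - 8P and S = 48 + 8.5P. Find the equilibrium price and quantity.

Set D = S: 279 - 8P = 48 + 8.5P.
231 = 16.5P, so P* = 14.
Q* = 279 − 8(14) = 167.

P* = 14, Q* = 167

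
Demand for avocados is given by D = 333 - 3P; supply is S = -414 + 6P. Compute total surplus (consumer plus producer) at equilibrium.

Total surplus = 1764

Equilibrium: 333 - 3P = -414 + 6P gives P* = 83, Q* = 84.
Demand choke price: P = 111; supply starts at P = 69.
CS = ½(111 − 83)(84) = 1176; PS = ½(83 − 69)(84) = 588.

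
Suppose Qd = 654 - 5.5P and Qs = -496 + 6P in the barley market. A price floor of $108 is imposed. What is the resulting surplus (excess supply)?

Surplus = 92

Equilibrium price would be P* = 100, so the floor at 108 binds.
At P = 108: Qd = 60, Qs = 152.
Surplus = 152 − 60 = 92.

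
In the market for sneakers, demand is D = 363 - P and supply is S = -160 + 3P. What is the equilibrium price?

P* = 130.75

Set D = S: 363 - P = -160 + 3P.
523 = 4P, so P* = 130.75.
Q* = 363 − 1(130.75) = 232.25.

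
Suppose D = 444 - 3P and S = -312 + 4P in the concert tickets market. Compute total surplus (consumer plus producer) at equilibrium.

Equilibrium: 444 - 3P = -312 + 4P gives P* = 108, Q* = 120.
Demand choke price: P = 148; supply starts at P = 78.
CS = ½(148 − 108)(120) = 2400; PS = ½(108 − 78)(120) = 1800.

Total surplus = 4200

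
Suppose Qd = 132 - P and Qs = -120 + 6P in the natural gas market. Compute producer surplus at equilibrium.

Producer surplus = 768

Equilibrium: 132 - P = -120 + 6P gives P* = 36, Q* = 96.
Supply starts at P = 20 (where Qs = 0).
PS = ½(36 − 20)(96) = 768.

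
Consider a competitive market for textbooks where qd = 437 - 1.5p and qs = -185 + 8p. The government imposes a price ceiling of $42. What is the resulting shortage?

Equilibrium price would be p* = 1244/19, so the ceiling at 42 binds.
At p = 42: qd = 437 − 1.5(42) = 374, qs = -185 + 8(42) = 151.
Shortage = 374 − 151 = 223.

Shortage = 223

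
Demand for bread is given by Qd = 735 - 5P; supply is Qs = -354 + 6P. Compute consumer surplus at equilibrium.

Equilibrium: 735 - 5P = -354 + 6P gives P* = 99, Q* = 240.
Demand choke price (Qd = 0): P = 147.
CS = ½(147 − 99)(240) = 5760.

Consumer surplus = 5760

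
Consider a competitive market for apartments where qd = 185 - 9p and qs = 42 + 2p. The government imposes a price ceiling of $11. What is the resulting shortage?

Shortage = 22

Equilibrium price would be p* = 13, so the ceiling at 11 binds.
At p = 11: qd = 185 − 9(11) = 86, qs = 42 + 2(11) = 64.
Shortage = 86 − 64 = 22.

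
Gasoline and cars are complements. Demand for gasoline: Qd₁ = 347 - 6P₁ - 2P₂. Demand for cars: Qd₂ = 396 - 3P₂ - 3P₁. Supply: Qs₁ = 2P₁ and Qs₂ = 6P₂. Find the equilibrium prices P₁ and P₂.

Market 1: 347 - 6P₁ - 2P₂ = 2P₁ → 8P₁ + 2P₂ = 347.
Market 2: 9P₂ + 3P₁ = 396.
Eliminating P₂: 9×(1) − 2×(2) gives 66P₁ = 2331, so P₁ = 777/22.
Back-substitute into (2): P₂ = (396 − 3×777/22) / 9 = 709/22.

P₁ = 777/22, P₂ = 709/22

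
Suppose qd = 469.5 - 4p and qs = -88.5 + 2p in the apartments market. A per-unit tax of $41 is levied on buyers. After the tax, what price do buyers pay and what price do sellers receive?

Buyers pay 320/3, sellers receive 197/3

Pre-tax equilibrium: p* = 93, q* = 97.5.
Tax on buyers shifts demand to qd = 469.5 − 4(p + 41) = 305.5 - 4p.
305.5 - 4p = -88.5 + 2p gives seller price ps = 197/3; buyers pay pb = 197/3 + 41 = 320/3.
New quantity: q = 469.5 − 4(320/3) = 257/6.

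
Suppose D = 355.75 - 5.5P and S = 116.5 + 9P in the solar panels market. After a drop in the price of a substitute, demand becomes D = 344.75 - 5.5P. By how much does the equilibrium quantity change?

ΔQ = -198/29

Original equilibrium: P* = 16.5, Q* = 265.
New equilibrium: 344.75 - 5.5P = 116.5 + 9P, so 228.25 = 14.5P and P' = 913/58; Q' = 344.75 − 5.5(913/58) = 7487/29.
Change in quantity: 7487/29 − 265 = -198/29.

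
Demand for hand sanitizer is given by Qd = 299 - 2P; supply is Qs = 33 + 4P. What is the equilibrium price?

Set Qd = Qs: 299 - 2P = 33 + 4P.
266 = 6P, so P* = 133/3.
Q* = 299 − 2(133/3) = 631/3.

P* = 133/3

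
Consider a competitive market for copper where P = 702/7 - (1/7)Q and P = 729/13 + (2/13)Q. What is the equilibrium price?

Set the two price expressions equal: 702/7 - (1/7)Q = 729/13 + (2/13)Q.
4023/91 = (27/91)Q, so Q* = 149.
P* = 702/7 − (1/7)(149) = 79.

P* = 79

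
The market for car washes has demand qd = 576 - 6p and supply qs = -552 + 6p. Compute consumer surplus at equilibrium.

Consumer surplus = 12

Equilibrium: 576 - 6p = -552 + 6p gives p* = 94, q* = 12.
Demand choke price (qd = 0): p = 96.
CS = ½(96 − 94)(12) = 12.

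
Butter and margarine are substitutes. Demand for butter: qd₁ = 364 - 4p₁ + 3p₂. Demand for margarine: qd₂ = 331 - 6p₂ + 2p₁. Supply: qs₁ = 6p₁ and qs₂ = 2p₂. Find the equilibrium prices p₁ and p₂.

p₁ = 3905/74, p₂ = 2019/37

Market 1: 364 - 4p₁ + 3p₂ = 6p₁ → 10p₁ - 3p₂ = 364.
Market 2: 8p₂ - 2p₁ = 331.
Eliminating p₂: 8×(1) + 3×(2) gives 74p₁ = 3905, so p₁ = 3905/74.
Back-substitute into (2): p₂ = (331 + 2×3905/74) / 8 = 2019/37.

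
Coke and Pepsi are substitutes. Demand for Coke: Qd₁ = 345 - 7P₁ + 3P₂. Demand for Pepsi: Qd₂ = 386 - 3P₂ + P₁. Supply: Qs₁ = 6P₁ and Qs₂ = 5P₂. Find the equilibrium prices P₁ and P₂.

Market 1: 345 - 7P₁ + 3P₂ = 6P₁ → 13P₁ - 3P₂ = 345.
Market 2: 8P₂ - P₁ = 386.
Eliminating P₂: 8×(1) + 3×(2) gives 101P₁ = 3918, so P₁ = 3918/101.
Back-substitute into (2): P₂ = (386 + 1×3918/101) / 8 = 5363/101.

P₁ = 3918/101, P₂ = 5363/101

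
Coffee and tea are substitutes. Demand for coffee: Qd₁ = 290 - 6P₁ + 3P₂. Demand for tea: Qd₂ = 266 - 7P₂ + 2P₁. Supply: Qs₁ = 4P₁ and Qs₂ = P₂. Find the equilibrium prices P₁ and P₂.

Market 1: 290 - 6P₁ + 3P₂ = 4P₁ → 10P₁ - 3P₂ = 290.
Market 2: 8P₂ - 2P₁ = 266.
Eliminating P₂: 8×(1) + 3×(2) gives 74P₁ = 3118, so P₁ = 1559/37.
Back-substitute into (2): P₂ = (266 + 2×1559/37) / 8 = 1620/37.

P₁ = 1559/37, P₂ = 1620/37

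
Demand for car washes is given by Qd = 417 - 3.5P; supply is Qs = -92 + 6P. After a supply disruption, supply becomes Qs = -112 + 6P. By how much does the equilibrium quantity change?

ΔQ = -140/19

Original equilibrium: P* = 1018/19, Q* = 4360/19.
New equilibrium: 417 - 3.5P = -112 + 6P, so 529 = 9.5P and P' = 1058/19; Q' = 417 − 3.5(1058/19) = 4220/19.
Change in quantity: 4220/19 − 4360/19 = -140/19.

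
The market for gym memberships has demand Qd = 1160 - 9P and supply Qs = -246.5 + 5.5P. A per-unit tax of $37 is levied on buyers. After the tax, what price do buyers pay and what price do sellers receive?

Buyers pay 3220/29, sellers receive 2147/29

Pre-tax equilibrium: P* = 97, Q* = 287.
Tax on buyers shifts demand to Qd = 1160 − 9(P + 37) = 827 - 9P.
827 - 9P = -246.5 + 5.5P gives seller price Ps = 2147/29; buyers pay Pb = 2147/29 + 37 = 3220/29.
New quantity: Q = 1160 − 9(3220/29) = 4660/29.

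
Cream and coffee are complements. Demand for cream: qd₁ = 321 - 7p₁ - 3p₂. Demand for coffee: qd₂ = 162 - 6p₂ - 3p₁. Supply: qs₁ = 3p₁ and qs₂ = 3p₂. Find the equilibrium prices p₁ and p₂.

p₁ = 89/3, p₂ = 73/9

Market 1: 321 - 7p₁ - 3p₂ = 3p₁ → 10p₁ + 3p₂ = 321.
Market 2: 9p₂ + 3p₁ = 162.
Eliminating p₂: 9×(1) − 3×(2) gives 81p₁ = 2403, so p₁ = 89/3.
Back-substitute into (2): p₂ = (162 − 3×89/3) / 9 = 73/9.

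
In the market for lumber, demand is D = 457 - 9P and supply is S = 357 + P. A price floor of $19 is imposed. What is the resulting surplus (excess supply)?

Equilibrium price would be P* = 10, so the floor at 19 binds.
At P = 19: D = 286, S = 376.
Surplus = 376 − 286 = 90.

Surplus = 90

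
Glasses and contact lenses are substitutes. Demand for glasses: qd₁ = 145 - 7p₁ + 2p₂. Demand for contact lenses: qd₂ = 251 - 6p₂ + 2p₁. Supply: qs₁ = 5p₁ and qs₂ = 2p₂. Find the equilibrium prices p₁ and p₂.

Market 1: 145 - 7p₁ + 2p₂ = 5p₁ → 12p₁ - 2p₂ = 145.
Market 2: 8p₂ - 2p₁ = 251.
Eliminating p₂: 8×(1) + 2×(2) gives 92p₁ = 1662, so p₁ = 831/46.
Back-substitute into (2): p₂ = (251 + 2×831/46) / 8 = 1651/46.

p₁ = 831/46, p₂ = 1651/46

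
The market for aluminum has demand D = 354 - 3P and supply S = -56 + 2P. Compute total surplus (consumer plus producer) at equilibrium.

Equilibrium: 354 - 3P = -56 + 2P gives P* = 82, Q* = 108.
Demand choke price: P = 118; supply starts at P = 28.
CS = ½(118 − 82)(108) = 1944; PS = ½(82 − 28)(108) = 2916.

Total surplus = 4860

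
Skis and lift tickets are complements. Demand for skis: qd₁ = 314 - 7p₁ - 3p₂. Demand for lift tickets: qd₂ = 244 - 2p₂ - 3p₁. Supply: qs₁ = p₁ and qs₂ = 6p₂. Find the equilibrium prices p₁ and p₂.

Market 1: 314 - 7p₁ - 3p₂ = p₁ → 8p₁ + 3p₂ = 314.
Market 2: 8p₂ + 3p₁ = 244.
Eliminating p₂: 8×(1) − 3×(2) gives 55p₁ = 1780, so p₁ = 356/11.
Back-substitute into (2): p₂ = (244 − 3×356/11) / 8 = 202/11.

p₁ = 356/11, p₂ = 202/11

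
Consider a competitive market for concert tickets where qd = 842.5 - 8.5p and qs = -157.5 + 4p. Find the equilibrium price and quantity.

p* = 80, q* = 162.5

Set qd = qs: 842.5 - 8.5p = -157.5 + 4p.
1000 = 12.5p, so p* = 80.
q* = 842.5 − 8.5(80) = 162.5.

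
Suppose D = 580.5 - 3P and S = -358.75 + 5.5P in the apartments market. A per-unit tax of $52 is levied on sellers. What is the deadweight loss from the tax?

Pre-tax equilibrium: P* = 110.5, Q* = 249.
Tax on sellers shifts supply to S = -358.75 + 5.5(P − 52) = -644.75 + 5.5P.
580.5 - 3P = -644.75 + 5.5P gives buyer price Pb = 4901/34; sellers receive Ps = 4901/34 − 52 = 3133/34.
New quantity: Q = 580.5 − 3(4901/34) = 2517/17.
DWL = ½ × 52 × (249 − 2517/17) = 44616/17.

Deadweight loss = 44616/17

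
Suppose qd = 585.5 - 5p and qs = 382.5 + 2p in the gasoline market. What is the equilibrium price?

Set qd = qs: 585.5 - 5p = 382.5 + 2p.
203 = 7p, so p* = 29.
q* = 585.5 − 5(29) = 440.5.

p* = 29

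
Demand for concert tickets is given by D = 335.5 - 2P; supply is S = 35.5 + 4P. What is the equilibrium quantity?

Q* = 235.5

Set D = S: 335.5 - 2P = 35.5 + 4P.
300 = 6P, so P* = 50.
Q* = 335.5 − 2(50) = 235.5.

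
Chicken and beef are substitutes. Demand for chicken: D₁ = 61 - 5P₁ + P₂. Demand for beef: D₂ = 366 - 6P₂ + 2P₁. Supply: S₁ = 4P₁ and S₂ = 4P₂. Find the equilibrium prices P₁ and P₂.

Market 1: 61 - 5P₁ + P₂ = 4P₁ → 9P₁ - P₂ = 61.
Market 2: 10P₂ - 2P₁ = 366.
Eliminating P₂: 10×(1) + 1×(2) gives 88P₁ = 976, so P₁ = 122/11.
Back-substitute into (2): P₂ = (366 + 2×122/11) / 10 = 427/11.

P₁ = 122/11, P₂ = 427/11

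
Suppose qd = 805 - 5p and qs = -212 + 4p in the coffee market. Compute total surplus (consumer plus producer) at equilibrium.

Total surplus = 12960

Equilibrium: 805 - 5p = -212 + 4p gives p* = 113, q* = 240.
Demand choke price: p = 161; supply starts at p = 53.
CS = ½(161 − 113)(240) = 5760; PS = ½(113 − 53)(240) = 7200.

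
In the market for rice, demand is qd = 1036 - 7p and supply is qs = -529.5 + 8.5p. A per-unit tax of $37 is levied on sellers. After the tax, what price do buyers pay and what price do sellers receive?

Pre-tax equilibrium: p* = 101, q* = 329.
Tax on sellers shifts supply to qs = -529.5 + 8.5(p − 37) = -844 + 8.5p.
1036 - 7p = -844 + 8.5p gives buyer price pb = 3760/31; sellers receive ps = 3760/31 − 37 = 2613/31.
New quantity: q = 1036 − 7(3760/31) = 5796/31.

Buyers pay 3760/31, sellers receive 2613/31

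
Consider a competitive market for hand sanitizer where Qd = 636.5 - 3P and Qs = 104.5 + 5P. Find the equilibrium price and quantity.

P* = 66.5, Q* = 437

Set Qd = Qs: 636.5 - 3P = 104.5 + 5P.
532 = 8P, so P* = 66.5.
Q* = 636.5 − 3(66.5) = 437.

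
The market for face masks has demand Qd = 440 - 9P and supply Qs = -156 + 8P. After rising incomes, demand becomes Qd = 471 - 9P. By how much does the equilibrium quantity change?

ΔQ = 248/17

Original equilibrium: P* = 596/17, Q* = 2116/17.
New equilibrium: 471 - 9P = -156 + 8P, so 627 = 17P and P' = 627/17; Q' = 471 − 9(627/17) = 2364/17.
Change in quantity: 2364/17 − 2116/17 = 248/17.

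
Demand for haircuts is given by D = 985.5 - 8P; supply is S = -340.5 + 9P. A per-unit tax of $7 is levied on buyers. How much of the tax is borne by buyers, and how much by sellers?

Buyers bear 63/17, sellers bear 56/17

Pre-tax equilibrium: P* = 78, Q* = 361.5.
Tax on buyers shifts demand to D = 985.5 − 8(P + 7) = 929.5 - 8P.
929.5 - 8P = -340.5 + 9P gives seller price Ps = 1270/17; buyers pay Pb = 1270/17 + 7 = 1389/17.
New quantity: Q = 985.5 − 8(1389/17) = 11283/34.
Buyer burden = 1389/17 − 78 = 63/17; seller burden = 78 − 1270/17 = 56/17.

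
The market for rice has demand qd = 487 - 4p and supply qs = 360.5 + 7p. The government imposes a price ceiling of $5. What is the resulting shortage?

Equilibrium price would be p* = 11.5, so the ceiling at 5 binds.
At p = 5: qd = 487 − 4(5) = 467, qs = 360.5 + 7(5) = 395.5.
Shortage = 467 − 395.5 = 71.5.

Shortage = 71.5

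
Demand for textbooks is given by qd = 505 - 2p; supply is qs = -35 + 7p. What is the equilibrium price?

Set qd = qs: 505 - 2p = -35 + 7p.
540 = 9p, so p* = 60.
q* = 505 − 2(60) = 385.

p* = 60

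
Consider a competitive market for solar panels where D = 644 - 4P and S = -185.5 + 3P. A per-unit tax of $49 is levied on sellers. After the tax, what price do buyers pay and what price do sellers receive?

Pre-tax equilibrium: P* = 118.5, Q* = 170.
Tax on sellers shifts supply to S = -185.5 + 3(P − 49) = -332.5 + 3P.
644 - 4P = -332.5 + 3P gives buyer price Pb = 139.5; sellers receive Ps = 139.5 − 49 = 90.5.
New quantity: Q = 644 − 4(139.5) = 86.

Buyers pay $139.5, sellers receive $90.5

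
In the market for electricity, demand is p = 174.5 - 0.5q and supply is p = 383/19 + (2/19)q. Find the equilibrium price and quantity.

Set the two price expressions equal: 174.5 - 0.5q = 383/19 + (2/19)q.
5865/38 = (23/38)q, so q* = 255.
p* = 174.5 − (0.5)(255) = 47.

p* = 47, q* = 255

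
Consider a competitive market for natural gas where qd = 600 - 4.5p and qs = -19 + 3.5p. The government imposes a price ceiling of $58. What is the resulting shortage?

Equilibrium price would be p* = 77.375, so the ceiling at 58 binds.
At p = 58: qd = 600 − 4.5(58) = 339, qs = -19 + 3.5(58) = 184.
Shortage = 339 − 184 = 155.

Shortage = 155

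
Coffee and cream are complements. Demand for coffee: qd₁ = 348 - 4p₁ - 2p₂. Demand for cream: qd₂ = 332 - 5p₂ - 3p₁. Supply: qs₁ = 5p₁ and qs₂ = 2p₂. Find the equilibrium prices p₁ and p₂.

p₁ = 1772/57, p₂ = 648/19

Market 1: 348 - 4p₁ - 2p₂ = 5p₁ → 9p₁ + 2p₂ = 348.
Market 2: 7p₂ + 3p₁ = 332.
Eliminating p₂: 7×(1) − 2×(2) gives 57p₁ = 1772, so p₁ = 1772/57.
Back-substitute into (2): p₂ = (332 − 3×1772/57) / 7 = 648/19.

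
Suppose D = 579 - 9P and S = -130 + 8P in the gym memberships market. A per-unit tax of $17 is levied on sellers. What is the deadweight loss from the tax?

Pre-tax equilibrium: P* = 709/17, Q* = 3462/17.
Tax on sellers shifts supply to S = -130 + 8(P − 17) = -266 + 8P.
579 - 9P = -266 + 8P gives buyer price Pb = 845/17; sellers receive Ps = 845/17 − 17 = 556/17.
New quantity: Q = 579 − 9(845/17) = 2238/17.
DWL = ½ × 17 × (3462/17 − 2238/17) = 612.

Deadweight loss = 612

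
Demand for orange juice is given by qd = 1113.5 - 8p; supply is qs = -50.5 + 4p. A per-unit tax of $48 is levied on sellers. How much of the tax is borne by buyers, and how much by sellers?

Buyers bear $16, sellers bear $32

Pre-tax equilibrium: p* = 97, q* = 337.5.
Tax on sellers shifts supply to qs = -50.5 + 4(p − 48) = -242.5 + 4p.
1113.5 - 8p = -242.5 + 4p gives buyer price pb = 113; sellers receive ps = 113 − 48 = 65.
New quantity: q = 1113.5 − 8(113) = 209.5.
Buyer burden = 113 − 97 = 16; seller burden = 97 − 65 = 32.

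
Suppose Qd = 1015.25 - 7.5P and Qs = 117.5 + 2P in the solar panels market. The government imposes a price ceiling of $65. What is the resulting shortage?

Equilibrium price would be P* = 94.5, so the ceiling at 65 binds.
At P = 65: Qd = 1015.25 − 7.5(65) = 527.75, Qs = 117.5 + 2(65) = 247.5.
Shortage = 527.75 − 247.5 = 280.25.

Shortage = 280.25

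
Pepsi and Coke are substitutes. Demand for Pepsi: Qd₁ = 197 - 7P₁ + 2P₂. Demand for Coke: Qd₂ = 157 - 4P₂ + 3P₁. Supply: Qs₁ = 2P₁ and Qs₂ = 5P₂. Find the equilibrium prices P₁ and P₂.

Market 1: 197 - 7P₁ + 2P₂ = 2P₁ → 9P₁ - 2P₂ = 197.
Market 2: 9P₂ - 3P₁ = 157.
Eliminating P₂: 9×(1) + 2×(2) gives 75P₁ = 2087, so P₁ = 2087/75.
Back-substitute into (2): P₂ = (157 + 3×2087/75) / 9 = 26.72.

P₁ = 2087/75, P₂ = 26.72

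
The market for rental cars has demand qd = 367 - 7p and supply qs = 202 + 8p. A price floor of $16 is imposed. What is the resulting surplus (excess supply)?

Equilibrium price would be p* = 11, so the floor at 16 binds.
At p = 16: qd = 255, qs = 330.
Surplus = 330 − 255 = 75.

Surplus = 75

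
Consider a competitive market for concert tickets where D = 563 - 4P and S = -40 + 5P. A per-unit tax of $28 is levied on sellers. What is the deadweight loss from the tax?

Pre-tax equilibrium: P* = 67, Q* = 295.
Tax on sellers shifts supply to S = -40 + 5(P − 28) = -180 + 5P.
563 - 4P = -180 + 5P gives buyer price Pb = 743/9; sellers receive Ps = 743/9 − 28 = 491/9.
New quantity: Q = 563 − 4(743/9) = 2095/9.
DWL = ½ × 28 × (295 − 2095/9) = 7840/9.

Deadweight loss = 7840/9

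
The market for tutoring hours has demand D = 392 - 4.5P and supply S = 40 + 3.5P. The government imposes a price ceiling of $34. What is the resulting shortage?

Shortage = 80

Equilibrium price would be P* = 44, so the ceiling at 34 binds.
At P = 34: D = 392 − 4.5(34) = 239, S = 40 + 3.5(34) = 159.
Shortage = 239 − 159 = 80.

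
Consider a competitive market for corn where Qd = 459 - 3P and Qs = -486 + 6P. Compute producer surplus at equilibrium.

Producer surplus = 1728

Equilibrium: 459 - 3P = -486 + 6P gives P* = 105, Q* = 144.
Supply starts at P = 81 (where Qs = 0).
PS = ½(105 − 81)(144) = 1728.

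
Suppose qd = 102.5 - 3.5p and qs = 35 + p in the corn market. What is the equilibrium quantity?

Set qd = qs: 102.5 - 3.5p = 35 + p.
67.5 = 4.5p, so p* = 15.
q* = 102.5 − 3.5(15) = 50.

q* = 50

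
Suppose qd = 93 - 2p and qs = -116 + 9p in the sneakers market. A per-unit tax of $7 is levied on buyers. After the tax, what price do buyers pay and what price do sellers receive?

Pre-tax equilibrium: p* = 19, q* = 55.
Tax on buyers shifts demand to qd = 93 − 2(p + 7) = 79 - 2p.
79 - 2p = -116 + 9p gives seller price ps = 195/11; buyers pay pb = 195/11 + 7 = 272/11.
New quantity: q = 93 − 2(272/11) = 479/11.

Buyers pay 272/11, sellers receive 195/11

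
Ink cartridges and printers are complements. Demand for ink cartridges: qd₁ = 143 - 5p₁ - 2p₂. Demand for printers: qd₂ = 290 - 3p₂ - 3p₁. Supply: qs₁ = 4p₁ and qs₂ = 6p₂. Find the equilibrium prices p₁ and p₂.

p₁ = 707/75, p₂ = 29.08

Market 1: 143 - 5p₁ - 2p₂ = 4p₁ → 9p₁ + 2p₂ = 143.
Market 2: 9p₂ + 3p₁ = 290.
Eliminating p₂: 9×(1) − 2×(2) gives 75p₁ = 707, so p₁ = 707/75.
Back-substitute into (2): p₂ = (290 − 3×707/75) / 9 = 29.08.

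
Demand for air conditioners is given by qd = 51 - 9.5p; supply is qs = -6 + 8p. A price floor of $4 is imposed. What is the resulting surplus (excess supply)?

Surplus = 13

Equilibrium price would be p* = 114/35, so the floor at 4 binds.
At p = 4: qd = 13, qs = 26.
Surplus = 26 − 13 = 13.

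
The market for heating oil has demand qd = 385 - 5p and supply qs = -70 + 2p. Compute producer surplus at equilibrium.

Producer surplus = 900

Equilibrium: 385 - 5p = -70 + 2p gives p* = 65, q* = 60.
Supply starts at p = 35 (where qs = 0).
PS = ½(65 − 35)(60) = 900.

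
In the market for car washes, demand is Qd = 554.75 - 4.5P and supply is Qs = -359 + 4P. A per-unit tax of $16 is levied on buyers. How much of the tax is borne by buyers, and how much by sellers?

Pre-tax equilibrium: P* = 107.5, Q* = 71.
Tax on buyers shifts demand to Qd = 554.75 − 4.5(P + 16) = 482.75 - 4.5P.
482.75 - 4.5P = -359 + 4P gives seller price Ps = 3367/34; buyers pay Pb = 3367/34 + 16 = 3911/34.
New quantity: Q = 554.75 − 4.5(3911/34) = 631/17.
Buyer burden = 3911/34 − 107.5 = 128/17; seller burden = 107.5 − 3367/34 = 144/17.

Buyers bear 128/17, sellers bear 144/17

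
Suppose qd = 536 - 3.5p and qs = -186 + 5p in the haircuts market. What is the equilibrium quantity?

q* = 4058/17

Set qd = qs: 536 - 3.5p = -186 + 5p.
722 = 8.5p, so p* = 1444/17.
q* = 536 − 3.5(1444/17) = 4058/17.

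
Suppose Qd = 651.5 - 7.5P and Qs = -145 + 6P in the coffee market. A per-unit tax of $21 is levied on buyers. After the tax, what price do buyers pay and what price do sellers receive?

Buyers pay 205/3, sellers receive 142/3

Pre-tax equilibrium: P* = 59, Q* = 209.
Tax on buyers shifts demand to Qd = 651.5 − 7.5(P + 21) = 494 - 7.5P.
494 - 7.5P = -145 + 6P gives seller price Ps = 142/3; buyers pay Pb = 142/3 + 21 = 205/3.
New quantity: Q = 651.5 − 7.5(205/3) = 139.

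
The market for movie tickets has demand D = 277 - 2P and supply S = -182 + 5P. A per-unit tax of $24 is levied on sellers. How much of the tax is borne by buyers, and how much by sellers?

Pre-tax equilibrium: P* = 459/7, Q* = 1021/7.
Tax on sellers shifts supply to S = -182 + 5(P − 24) = -302 + 5P.
277 - 2P = -302 + 5P gives buyer price Pb = 579/7; sellers receive Ps = 579/7 − 24 = 411/7.
New quantity: Q = 277 − 2(579/7) = 781/7.
Buyer burden = 579/7 − 459/7 = 120/7; seller burden = 459/7 − 411/7 = 48/7.

Buyers bear 120/7, sellers bear 48/7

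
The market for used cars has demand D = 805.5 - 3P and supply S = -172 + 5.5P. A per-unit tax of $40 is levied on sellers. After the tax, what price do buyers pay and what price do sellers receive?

Pre-tax equilibrium: P* = 115, Q* = 460.5.
Tax on sellers shifts supply to S = -172 + 5.5(P − 40) = -392 + 5.5P.
805.5 - 3P = -392 + 5.5P gives buyer price Pb = 2395/17; sellers receive Ps = 2395/17 − 40 = 1715/17.
New quantity: Q = 805.5 − 3(2395/17) = 13017/34.

Buyers pay 2395/17, sellers receive 1715/17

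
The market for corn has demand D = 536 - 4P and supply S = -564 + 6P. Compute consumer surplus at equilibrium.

Consumer surplus = 1152

Equilibrium: 536 - 4P = -564 + 6P gives P* = 110, Q* = 96.
Demand choke price (D = 0): P = 134.
CS = ½(134 − 110)(96) = 1152.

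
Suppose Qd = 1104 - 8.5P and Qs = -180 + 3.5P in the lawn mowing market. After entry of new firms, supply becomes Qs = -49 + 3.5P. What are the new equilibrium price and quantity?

P' = 1153/12, Q' = 6895/24

Original equilibrium: P* = 107, Q* = 194.5.
New equilibrium: 1104 - 8.5P = -49 + 3.5P, so 1153 = 12P and P' = 1153/12; Q' = 1104 − 8.5(1153/12) = 6895/24.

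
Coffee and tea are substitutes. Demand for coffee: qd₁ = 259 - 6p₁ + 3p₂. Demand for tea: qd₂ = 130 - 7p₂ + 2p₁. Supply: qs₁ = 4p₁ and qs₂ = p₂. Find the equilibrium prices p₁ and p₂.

Market 1: 259 - 6p₁ + 3p₂ = 4p₁ → 10p₁ - 3p₂ = 259.
Market 2: 8p₂ - 2p₁ = 130.
Eliminating p₂: 8×(1) + 3×(2) gives 74p₁ = 2462, so p₁ = 1231/37.
Back-substitute into (2): p₂ = (130 + 2×1231/37) / 8 = 909/37.

p₁ = 1231/37, p₂ = 909/37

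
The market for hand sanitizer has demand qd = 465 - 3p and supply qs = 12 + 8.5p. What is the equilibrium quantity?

Set qd = qs: 465 - 3p = 12 + 8.5p.
453 = 11.5p, so p* = 906/23.
q* = 465 − 3(906/23) = 7977/23.

q* = 7977/23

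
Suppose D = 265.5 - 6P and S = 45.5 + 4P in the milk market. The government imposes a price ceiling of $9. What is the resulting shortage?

Equilibrium price would be P* = 22, so the ceiling at 9 binds.
At P = 9: D = 265.5 − 6(9) = 211.5, S = 45.5 + 4(9) = 81.5.
Shortage = 211.5 − 81.5 = 130.

Shortage = 130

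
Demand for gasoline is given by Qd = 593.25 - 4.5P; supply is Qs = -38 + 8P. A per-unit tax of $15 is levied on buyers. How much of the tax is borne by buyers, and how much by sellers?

Buyers bear $9.6, sellers bear $5.4

Pre-tax equilibrium: P* = 50.5, Q* = 366.
Tax on buyers shifts demand to Qd = 593.25 − 4.5(P + 15) = 525.75 - 4.5P.
525.75 - 4.5P = -38 + 8P gives seller price Ps = 45.1; buyers pay Pb = 45.1 + 15 = 60.1.
New quantity: Q = 593.25 − 4.5(60.1) = 322.8.
Buyer burden = 60.1 − 50.5 = 9.6; seller burden = 50.5 − 45.1 = 5.4.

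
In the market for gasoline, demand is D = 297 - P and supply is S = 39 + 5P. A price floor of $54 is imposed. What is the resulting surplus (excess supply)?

Surplus = 66

Equilibrium price would be P* = 43, so the floor at 54 binds.
At P = 54: D = 243, S = 309.
Surplus = 309 − 243 = 66.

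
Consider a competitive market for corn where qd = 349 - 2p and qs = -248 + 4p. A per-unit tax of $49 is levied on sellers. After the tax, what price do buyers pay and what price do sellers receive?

Pre-tax equilibrium: p* = 99.5, q* = 150.
Tax on sellers shifts supply to qs = -248 + 4(p − 49) = -444 + 4p.
349 - 2p = -444 + 4p gives buyer price pb = 793/6; sellers receive ps = 793/6 − 49 = 499/6.
New quantity: q = 349 − 2(793/6) = 254/3.

Buyers pay 793/6, sellers receive 499/6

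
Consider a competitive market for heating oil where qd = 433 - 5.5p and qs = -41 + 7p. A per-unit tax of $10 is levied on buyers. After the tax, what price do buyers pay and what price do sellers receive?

Pre-tax equilibrium: p* = 37.92, q* = 224.44.
Tax on buyers shifts demand to qd = 433 − 5.5(p + 10) = 378 - 5.5p.
378 - 5.5p = -41 + 7p gives seller price ps = 33.52; buyers pay pb = 33.52 + 10 = 43.52.
New quantity: q = 433 − 5.5(43.52) = 193.64.

Buyers pay $43.52, sellers receive $33.52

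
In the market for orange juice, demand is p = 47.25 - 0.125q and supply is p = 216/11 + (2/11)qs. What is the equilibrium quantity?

Set the two price expressions equal: 47.25 - 0.125q = 216/11 + (2/11)q.
1215/44 = (27/88)q, so q* = 90.
p* = 47.25 − (0.125)(90) = 36.

q* = 90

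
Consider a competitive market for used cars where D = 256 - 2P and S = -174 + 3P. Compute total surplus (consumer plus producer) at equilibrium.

Total surplus = 2940

Equilibrium: 256 - 2P = -174 + 3P gives P* = 86, Q* = 84.
Demand choke price: P = 128; supply starts at P = 58.
CS = ½(128 − 86)(84) = 1764; PS = ½(86 − 58)(84) = 1176.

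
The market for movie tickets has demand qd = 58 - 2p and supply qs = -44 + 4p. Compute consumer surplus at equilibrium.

Consumer surplus = 144

Equilibrium: 58 - 2p = -44 + 4p gives p* = 17, q* = 24.
Demand choke price (qd = 0): p = 29.
CS = ½(29 − 17)(24) = 144.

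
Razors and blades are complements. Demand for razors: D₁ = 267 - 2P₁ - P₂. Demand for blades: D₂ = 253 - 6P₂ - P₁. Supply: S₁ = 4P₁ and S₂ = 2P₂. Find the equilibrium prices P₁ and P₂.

Market 1: 267 - 2P₁ - P₂ = 4P₁ → 6P₁ + P₂ = 267.
Market 2: 8P₂ + P₁ = 253.
Eliminating P₂: 8×(1) − 1×(2) gives 47P₁ = 1883, so P₁ = 1883/47.
Back-substitute into (2): P₂ = (253 − 1×1883/47) / 8 = 1251/47.

P₁ = 1883/47, P₂ = 1251/47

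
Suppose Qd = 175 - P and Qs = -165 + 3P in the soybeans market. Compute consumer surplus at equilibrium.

Equilibrium: 175 - P = -165 + 3P gives P* = 85, Q* = 90.
Demand choke price (Qd = 0): P = 175.
CS = ½(175 − 85)(90) = 4050.

Consumer surplus = 4050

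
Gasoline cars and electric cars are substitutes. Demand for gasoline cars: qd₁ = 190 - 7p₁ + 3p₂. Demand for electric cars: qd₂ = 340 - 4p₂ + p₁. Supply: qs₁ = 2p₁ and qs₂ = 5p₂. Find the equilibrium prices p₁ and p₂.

p₁ = 35, p₂ = 125/3

Market 1: 190 - 7p₁ + 3p₂ = 2p₁ → 9p₁ - 3p₂ = 190.
Market 2: 9p₂ - p₁ = 340.
Eliminating p₂: 9×(1) + 3×(2) gives 78p₁ = 2730, so p₁ = 35.
Back-substitute into (2): p₂ = (340 + 1×35) / 9 = 125/3.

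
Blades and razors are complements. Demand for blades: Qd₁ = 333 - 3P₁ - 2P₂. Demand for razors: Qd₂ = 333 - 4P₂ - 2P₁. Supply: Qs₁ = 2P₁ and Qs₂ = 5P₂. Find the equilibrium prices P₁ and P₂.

P₁ = 2331/41, P₂ = 999/41

Market 1: 333 - 3P₁ - 2P₂ = 2P₁ → 5P₁ + 2P₂ = 333.
Market 2: 9P₂ + 2P₁ = 333.
Eliminating P₂: 9×(1) − 2×(2) gives 41P₁ = 2331, so P₁ = 2331/41.
Back-substitute into (2): P₂ = (333 − 2×2331/41) / 9 = 999/41.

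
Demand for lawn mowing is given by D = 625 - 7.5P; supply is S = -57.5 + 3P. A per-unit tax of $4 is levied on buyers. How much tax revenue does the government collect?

Tax revenue = 3610/7

Pre-tax equilibrium: P* = 65, Q* = 137.5.
Tax on buyers shifts demand to D = 625 − 7.5(P + 4) = 595 - 7.5P.
595 - 7.5P = -57.5 + 3P gives seller price Ps = 435/7; buyers pay Pb = 435/7 + 4 = 463/7.
New quantity: Q = 625 − 7.5(463/7) = 1805/14.
Revenue = 4 × 1805/14 = 3610/7.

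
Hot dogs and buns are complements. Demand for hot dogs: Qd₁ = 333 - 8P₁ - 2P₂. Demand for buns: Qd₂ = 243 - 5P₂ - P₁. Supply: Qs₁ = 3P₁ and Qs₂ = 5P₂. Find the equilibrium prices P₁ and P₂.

Market 1: 333 - 8P₁ - 2P₂ = 3P₁ → 11P₁ + 2P₂ = 333.
Market 2: 10P₂ + P₁ = 243.
Eliminating P₂: 10×(1) − 2×(2) gives 108P₁ = 2844, so P₁ = 79/3.
Back-substitute into (2): P₂ = (243 − 1×79/3) / 10 = 65/3.

P₁ = 79/3, P₂ = 65/3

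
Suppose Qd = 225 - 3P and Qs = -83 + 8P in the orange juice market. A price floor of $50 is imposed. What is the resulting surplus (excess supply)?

Surplus = 242

Equilibrium price would be P* = 28, so the floor at 50 binds.
At P = 50: Qd = 75, Qs = 317.
Surplus = 317 − 75 = 242.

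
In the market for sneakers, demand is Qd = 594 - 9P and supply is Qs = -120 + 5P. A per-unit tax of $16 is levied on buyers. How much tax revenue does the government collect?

Pre-tax equilibrium: P* = 51, Q* = 135.
Tax on buyers shifts demand to Qd = 594 − 9(P + 16) = 450 - 9P.
450 - 9P = -120 + 5P gives seller price Ps = 285/7; buyers pay Pb = 285/7 + 16 = 397/7.
New quantity: Q = 594 − 9(397/7) = 585/7.
Revenue = 16 × 585/7 = 9360/7.

Tax revenue = 9360/7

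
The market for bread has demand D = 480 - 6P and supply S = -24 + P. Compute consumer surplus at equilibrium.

Consumer surplus = 192

Equilibrium: 480 - 6P = -24 + P gives P* = 72, Q* = 48.
Demand choke price (D = 0): P = 80.
CS = ½(80 − 72)(48) = 192.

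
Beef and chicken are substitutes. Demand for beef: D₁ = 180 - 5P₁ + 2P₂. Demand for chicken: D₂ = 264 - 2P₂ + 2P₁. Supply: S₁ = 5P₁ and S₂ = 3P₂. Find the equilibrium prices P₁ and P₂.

P₁ = 714/23, P₂ = 1500/23

Market 1: 180 - 5P₁ + 2P₂ = 5P₁ → 10P₁ - 2P₂ = 180.
Market 2: 5P₂ - 2P₁ = 264.
Eliminating P₂: 5×(1) + 2×(2) gives 46P₁ = 1428, so P₁ = 714/23.
Back-substitute into (2): P₂ = (264 + 2×714/23) / 5 = 1500/23.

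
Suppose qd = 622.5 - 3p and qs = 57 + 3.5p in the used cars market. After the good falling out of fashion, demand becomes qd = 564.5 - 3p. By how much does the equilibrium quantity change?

Δq = -406/13

Original equilibrium: p* = 87, q* = 361.5.
New equilibrium: 564.5 - 3p = 57 + 3.5p, so 507.5 = 6.5p and p' = 1015/13; q' = 564.5 − 3(1015/13) = 8587/26.
Change in quantity: 8587/26 − 361.5 = -406/13.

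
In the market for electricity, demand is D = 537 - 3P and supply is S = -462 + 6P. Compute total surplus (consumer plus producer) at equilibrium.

Equilibrium: 537 - 3P = -462 + 6P gives P* = 111, Q* = 204.
Demand choke price: P = 179; supply starts at P = 77.
CS = ½(179 − 111)(204) = 6936; PS = ½(111 − 77)(204) = 3468.

Total surplus = 10404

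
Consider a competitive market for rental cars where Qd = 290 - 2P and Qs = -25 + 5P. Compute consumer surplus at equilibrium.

Consumer surplus = 10000

Equilibrium: 290 - 2P = -25 + 5P gives P* = 45, Q* = 200.
Demand choke price (Qd = 0): P = 145.
CS = ½(145 − 45)(200) = 10000.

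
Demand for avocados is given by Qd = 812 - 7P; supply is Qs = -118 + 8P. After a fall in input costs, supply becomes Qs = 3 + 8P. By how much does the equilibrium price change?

ΔP = -121/15

Original equilibrium: P* = 62, Q* = 378.
New equilibrium: 812 - 7P = 3 + 8P, so 809 = 15P and P' = 809/15; Q' = 812 − 7(809/15) = 6517/15.
Change in price: 809/15 − 62 = -121/15.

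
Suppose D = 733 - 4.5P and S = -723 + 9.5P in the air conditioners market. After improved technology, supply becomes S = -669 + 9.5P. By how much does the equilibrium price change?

Original equilibrium: P* = 104, Q* = 265.
New equilibrium: 733 - 4.5P = -669 + 9.5P, so 1402 = 14P and P' = 701/7; Q' = 733 − 4.5(701/7) = 3953/14.
Change in price: 701/7 − 104 = -27/7.

ΔP = -27/7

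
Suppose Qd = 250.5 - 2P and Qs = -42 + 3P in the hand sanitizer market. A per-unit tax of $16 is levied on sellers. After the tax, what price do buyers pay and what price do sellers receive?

Buyers pay $68.1, sellers receive $52.1

Pre-tax equilibrium: P* = 58.5, Q* = 133.5.
Tax on sellers shifts supply to Qs = -42 + 3(P − 16) = -90 + 3P.
250.5 - 2P = -90 + 3P gives buyer price Pb = 68.1; sellers receive Ps = 68.1 − 16 = 52.1.
New quantity: Q = 250.5 − 2(68.1) = 114.3.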